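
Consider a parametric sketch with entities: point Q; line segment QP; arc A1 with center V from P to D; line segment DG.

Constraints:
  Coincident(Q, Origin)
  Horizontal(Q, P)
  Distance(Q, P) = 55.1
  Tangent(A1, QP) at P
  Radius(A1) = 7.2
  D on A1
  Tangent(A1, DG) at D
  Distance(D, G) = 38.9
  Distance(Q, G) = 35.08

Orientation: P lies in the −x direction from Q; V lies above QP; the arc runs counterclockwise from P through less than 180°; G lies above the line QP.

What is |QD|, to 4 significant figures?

50.32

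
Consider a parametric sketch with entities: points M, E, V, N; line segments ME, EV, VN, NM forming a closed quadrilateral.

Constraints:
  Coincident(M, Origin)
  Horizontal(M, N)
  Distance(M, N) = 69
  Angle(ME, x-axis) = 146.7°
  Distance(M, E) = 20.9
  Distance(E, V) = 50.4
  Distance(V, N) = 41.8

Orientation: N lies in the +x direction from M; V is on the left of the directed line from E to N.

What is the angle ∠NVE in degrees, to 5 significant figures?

142.02°

M is at the origin; M and N share the same y with |MN| = 69.0 and N in +x, so N = (69.0, 0). ME runs at 146.7° with |ME| = 20.9, so E = (-17.468, 11.475). V is determined by |EV| = 50.4 and |VN| = 41.8 together: it lies at the intersection of circle(E, 50.4) and circle(N, 41.8). With |EN| = 87.226, the foot of the radical line on EN is 48.158 from E and the perpendicular offset is √(50.4² − 48.158²) = 14.864. Taking the left-of-EN solution: V = (32.227, 19.874).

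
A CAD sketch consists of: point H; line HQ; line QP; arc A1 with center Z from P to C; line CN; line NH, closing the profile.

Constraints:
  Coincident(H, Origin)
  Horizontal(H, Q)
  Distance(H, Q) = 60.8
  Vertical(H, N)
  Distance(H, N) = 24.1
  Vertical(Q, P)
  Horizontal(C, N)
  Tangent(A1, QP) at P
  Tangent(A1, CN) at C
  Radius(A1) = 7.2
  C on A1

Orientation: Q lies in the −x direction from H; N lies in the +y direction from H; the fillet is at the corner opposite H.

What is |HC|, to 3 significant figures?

58.8

H is at the origin; H and Q share the same y with |HQ| = 60.8 and Q on the −x side, so Q = (-60.8, 0.00). H and N share the same x with |HN| = 24.1 and N on the +y side, so N = (0.00, 24.1). The virtual corner opposite H is at (-60.8, 24.1). Tangency of A1 to QP means the radius ZP is perpendicular to QP and since A1 is tangent to CN there, ZC ⟂ CN, with radius 7.2, so the center Z sits 7.2 in from both sides at Z = (-53.6, 16.9). That places the tangent points at P = (-60.8, 16.9) on QP and C = (-53.6, 24.1) on CN. Then |HC| = |C − H| = 58.8.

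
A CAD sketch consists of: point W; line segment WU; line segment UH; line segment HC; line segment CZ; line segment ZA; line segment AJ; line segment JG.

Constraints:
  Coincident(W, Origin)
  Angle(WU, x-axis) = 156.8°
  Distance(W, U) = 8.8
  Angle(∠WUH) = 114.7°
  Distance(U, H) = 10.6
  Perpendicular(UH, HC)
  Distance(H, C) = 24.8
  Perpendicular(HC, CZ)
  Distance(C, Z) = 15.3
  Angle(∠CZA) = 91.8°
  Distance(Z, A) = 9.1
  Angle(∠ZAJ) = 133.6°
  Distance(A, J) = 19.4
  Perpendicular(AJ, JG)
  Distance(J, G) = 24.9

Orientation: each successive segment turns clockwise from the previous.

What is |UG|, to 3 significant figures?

32.7

W is at the origin; WU runs at 156.8° with length 8.8, so U = (-8.09, 3.47). ∠WUH = 114.7° gives UH at 91.5° from the x-axis; with |UH| = 10.6, H = (-8.37, 14.1). UH ⟂ HC, so HC runs at 1.50°; with |HC| = 24.8, C = (16.4, 14.7). HC ⟂ CZ, so CZ runs at -88.5°; with |CZ| = 15.3, Z = (16.8, -0.583). ∠CZA = 91.8° gives ZA at -177° from the x-axis; with |ZA| = 9.1, A = (7.74, -1.11). ∠ZAJ = 133.6° gives AJ at 137° from the x-axis; with |AJ| = 19.4, J = (-6.42, 12.1). The perpendicularity gives JG at right angles to AJ, so JG runs at 46.9°; with |JG| = 24.9, G = (10.6, 30.3). Then |UG| = |G − U| = 32.7.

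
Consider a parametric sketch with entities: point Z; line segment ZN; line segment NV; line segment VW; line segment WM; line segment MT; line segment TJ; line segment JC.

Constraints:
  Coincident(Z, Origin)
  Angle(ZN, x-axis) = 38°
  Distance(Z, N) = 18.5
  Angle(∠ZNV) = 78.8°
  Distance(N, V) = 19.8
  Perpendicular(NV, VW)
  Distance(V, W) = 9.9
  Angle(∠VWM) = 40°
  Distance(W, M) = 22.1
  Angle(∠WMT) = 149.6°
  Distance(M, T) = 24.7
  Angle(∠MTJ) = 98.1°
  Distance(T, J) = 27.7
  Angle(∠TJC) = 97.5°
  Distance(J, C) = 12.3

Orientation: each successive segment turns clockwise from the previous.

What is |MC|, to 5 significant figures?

35.003

Z is at the origin; ZN runs at 38.0° with length 18.5, so N = (14.578, 11.390). ∠ZNV = 78.8° gives NV at -63.200° from the x-axis; with |NV| = 19.8, V = (23.506, -6.2835). The perpendicularity gives VW at right angles to NV, so VW runs at -153.20°; with |VW| = 9.9, W = (14.669, -10.747). ∠VWM = 40.0° gives WM at 66.800° from the x-axis; with |WM| = 22.1, M = (23.375, 9.5657). ∠WMT = 149.6° gives MT at 36.400° from the x-axis; with |MT| = 24.7, T = (43.256, 24.223). ∠MTJ = 98.1° gives TJ at -45.500° from the x-axis; with |TJ| = 27.7, J = (62.671, 4.4662). ∠TJC = 97.5° gives JC at -128.00° from the x-axis; with |JC| = 12.3, C = (55.099, -5.2264). Then |MC| = |C − M| = 35.003.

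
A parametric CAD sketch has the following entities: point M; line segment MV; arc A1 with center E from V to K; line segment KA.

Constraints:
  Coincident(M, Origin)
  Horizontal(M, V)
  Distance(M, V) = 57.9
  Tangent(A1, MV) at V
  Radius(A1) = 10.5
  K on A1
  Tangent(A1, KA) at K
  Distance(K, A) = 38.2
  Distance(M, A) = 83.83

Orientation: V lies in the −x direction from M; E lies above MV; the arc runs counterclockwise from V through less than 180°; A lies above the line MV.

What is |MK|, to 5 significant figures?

51.344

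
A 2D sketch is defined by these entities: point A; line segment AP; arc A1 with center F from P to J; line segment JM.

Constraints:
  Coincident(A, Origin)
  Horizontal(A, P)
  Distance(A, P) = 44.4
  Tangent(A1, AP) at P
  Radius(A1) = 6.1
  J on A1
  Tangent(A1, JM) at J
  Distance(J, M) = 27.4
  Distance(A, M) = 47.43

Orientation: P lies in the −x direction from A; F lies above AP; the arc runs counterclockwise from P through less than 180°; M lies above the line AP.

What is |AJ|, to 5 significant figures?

38.717

A is at the origin; A and P share the same y with |AP| = 44.4 and P on the −x side, so P = (-44.400, 0.0000). Tangency of A1 to AP means the radius FP is perpendicular to AP, so F = P + (0, 6.1) = (-44.400, 6.1000). Since FJ ⟂ JM (tangency), |FM| = √(6.1² + 27.4²) = 28.071 regardless of where J sits on A1. So M lies on both circle(A, 47.43) and circle(F, 28.071); the above-AP intersection is M = (-34.626, 32.414). J is the foot of the tangent from M: J = (-38.357, 5.2693).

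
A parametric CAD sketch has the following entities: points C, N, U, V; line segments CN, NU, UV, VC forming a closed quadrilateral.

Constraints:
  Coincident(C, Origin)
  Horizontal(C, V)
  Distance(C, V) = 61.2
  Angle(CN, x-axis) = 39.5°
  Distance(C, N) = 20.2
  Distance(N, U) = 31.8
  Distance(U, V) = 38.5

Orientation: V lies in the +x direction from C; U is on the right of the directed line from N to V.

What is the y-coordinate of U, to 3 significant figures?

-17.0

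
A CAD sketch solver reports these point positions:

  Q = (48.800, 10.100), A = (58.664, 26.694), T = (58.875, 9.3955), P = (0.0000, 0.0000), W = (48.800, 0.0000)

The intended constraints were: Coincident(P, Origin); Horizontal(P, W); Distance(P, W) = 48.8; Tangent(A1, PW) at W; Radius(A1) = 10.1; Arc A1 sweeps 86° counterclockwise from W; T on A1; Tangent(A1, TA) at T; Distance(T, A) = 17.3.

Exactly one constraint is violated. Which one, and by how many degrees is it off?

Tangent(A1, TA) at T — off by 4.70°.

P = (0.00, 0.00) ✓; P.y = 0.00, W.y = 0.00 ✓; |PW| = 48.80 ✓; ∠(QW, WP) = 90.00° ✓; |QW| = 10.10 ✓; bearing(Q→T) − bearing(Q→W) = 86.00° ✓; |QT| = 10.10 ✓; ∠(QT, TA) = 85.30° ✗; |TA| = 17.30 ✓.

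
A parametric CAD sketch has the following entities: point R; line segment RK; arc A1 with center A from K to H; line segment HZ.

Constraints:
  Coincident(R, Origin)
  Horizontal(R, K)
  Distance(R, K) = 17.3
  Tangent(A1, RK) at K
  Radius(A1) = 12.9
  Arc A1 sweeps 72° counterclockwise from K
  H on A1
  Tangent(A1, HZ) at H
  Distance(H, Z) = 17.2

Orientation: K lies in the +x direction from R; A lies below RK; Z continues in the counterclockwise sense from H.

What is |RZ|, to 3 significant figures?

25.3

R is at the origin; R and K share the same y with |RK| = 17.3 and K on the +x side, so K = (17.3, 0.00). Tangency of A1 to RK means the radius AK is perpendicular to RK, so A = K + (0, -12.9) = (17.3, -12.9). On A1, K sits at bearing 90° from A; a 72° counterclockwise sweep puts H at bearing 162°, so H = A + 12.9·(cos 162°, sin 162°) = (5.03, -8.91). The tangent condition forces AH to be normal to HZ, so HZ runs along (−sin 162°, cos 162°); with |HZ| = 17.2, Z = (-0.284, -25.3). Then |RZ| = |Z − R| = 25.3.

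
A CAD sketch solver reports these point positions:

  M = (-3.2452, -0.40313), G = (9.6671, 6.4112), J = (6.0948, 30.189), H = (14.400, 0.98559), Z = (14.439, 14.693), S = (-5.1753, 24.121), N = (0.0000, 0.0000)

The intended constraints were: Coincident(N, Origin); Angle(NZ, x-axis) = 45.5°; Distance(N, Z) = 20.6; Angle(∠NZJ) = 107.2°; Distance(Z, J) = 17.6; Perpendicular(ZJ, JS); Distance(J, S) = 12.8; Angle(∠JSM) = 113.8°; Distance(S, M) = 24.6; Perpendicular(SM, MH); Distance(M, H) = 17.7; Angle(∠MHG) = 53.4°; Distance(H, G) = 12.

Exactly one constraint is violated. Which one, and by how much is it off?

Distance(H, G) = 12 — off by 4.80.

N = (0.00, 0.00) ✓; NZ at 45.50° ✓; |NZ| = 20.60 ✓; ∠NZJ = 107.2° ✓; |ZJ| = 17.60 ✓; ∠(ZJ, JS) = 90.00° ✓; |JS| = 12.80 ✓; ∠JSM = 113.8° ✓; |SM| = 24.60 ✓; ∠(SM, MH) = 90.00° ✓; |MH| = 17.70 ✓; ∠MHG = 53.40° ✓; |HG| = 7.200 ✗.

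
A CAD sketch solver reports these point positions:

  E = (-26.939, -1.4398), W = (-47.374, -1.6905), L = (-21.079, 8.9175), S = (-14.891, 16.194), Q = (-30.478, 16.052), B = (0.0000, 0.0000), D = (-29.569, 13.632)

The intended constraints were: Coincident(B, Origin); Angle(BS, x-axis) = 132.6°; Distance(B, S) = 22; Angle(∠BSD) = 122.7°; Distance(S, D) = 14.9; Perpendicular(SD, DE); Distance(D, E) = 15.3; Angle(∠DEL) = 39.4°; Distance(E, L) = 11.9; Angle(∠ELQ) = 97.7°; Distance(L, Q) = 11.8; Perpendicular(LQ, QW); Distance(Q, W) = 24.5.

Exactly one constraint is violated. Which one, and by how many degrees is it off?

Perpendicular(LQ, QW) — off by 6.40°.

B = (0.00, 0.00) ✓; BS at 132.6° ✓; |BS| = 22.00 ✓; ∠BSD = 122.7° ✓; |SD| = 14.90 ✓; ∠(SD, DE) = 90.00° ✓; |DE| = 15.30 ✓; ∠DEL = 39.40° ✓; |EL| = 11.90 ✓; ∠ELQ = 97.70° ✓; |LQ| = 11.80 ✓; ∠(LQ, QW) = 83.60° ✗; |QW| = 24.50 ✓.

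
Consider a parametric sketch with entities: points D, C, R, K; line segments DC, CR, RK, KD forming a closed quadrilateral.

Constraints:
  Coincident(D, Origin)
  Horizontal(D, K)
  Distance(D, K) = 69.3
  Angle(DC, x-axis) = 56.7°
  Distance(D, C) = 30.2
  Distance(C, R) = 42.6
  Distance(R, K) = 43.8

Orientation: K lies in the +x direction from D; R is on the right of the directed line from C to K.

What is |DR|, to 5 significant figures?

32.447

Checks: |CR| = 42.60 ✓; |RK| = 43.80 ✓.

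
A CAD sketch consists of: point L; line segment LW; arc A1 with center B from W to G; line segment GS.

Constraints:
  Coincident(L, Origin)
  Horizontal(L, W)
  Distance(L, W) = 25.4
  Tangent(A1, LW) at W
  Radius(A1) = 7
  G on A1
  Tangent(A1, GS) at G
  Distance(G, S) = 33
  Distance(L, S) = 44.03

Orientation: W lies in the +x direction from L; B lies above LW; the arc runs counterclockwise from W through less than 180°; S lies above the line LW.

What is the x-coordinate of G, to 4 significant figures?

31.80

L is at the origin; L and W share the same y with |LW| = 25.4 and W on the +x side, so W = (25.40, 0.000). The tangent condition forces BW to be normal to LW, so B = W + (0, 7) = (25.40, 7.000). Since BG ⟂ GS (tangency), |BS| = √(7.0² + 33.0²) = 33.73 regardless of where G sits on A1. So S lies on both circle(L, 44.03) and circle(B, 33.73); the above-LW intersection is S = (18.40, 40.00). G is the foot of the tangent from S: G = (31.80, 9.842).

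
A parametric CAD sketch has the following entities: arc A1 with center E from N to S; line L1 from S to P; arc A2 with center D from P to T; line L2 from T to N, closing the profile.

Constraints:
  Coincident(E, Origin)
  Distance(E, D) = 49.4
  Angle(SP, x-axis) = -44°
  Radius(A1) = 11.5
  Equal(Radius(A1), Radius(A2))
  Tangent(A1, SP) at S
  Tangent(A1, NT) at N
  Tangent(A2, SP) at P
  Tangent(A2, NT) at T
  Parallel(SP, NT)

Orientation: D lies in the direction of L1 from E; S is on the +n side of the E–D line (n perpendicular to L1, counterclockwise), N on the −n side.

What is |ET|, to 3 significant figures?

50.7

Tangency of A1 to both parallel lines with radius 11.5 puts S and N at E ± 11.5·n: S = (7.99, 8.27), N = (-7.99, -8.27). Equal radii place P and T the same way about D: P = D + 11.5·n = (43.5, -26.0), T = D − 11.5·n = (27.5, -42.6). Then |ET| = |T − E| = 50.7.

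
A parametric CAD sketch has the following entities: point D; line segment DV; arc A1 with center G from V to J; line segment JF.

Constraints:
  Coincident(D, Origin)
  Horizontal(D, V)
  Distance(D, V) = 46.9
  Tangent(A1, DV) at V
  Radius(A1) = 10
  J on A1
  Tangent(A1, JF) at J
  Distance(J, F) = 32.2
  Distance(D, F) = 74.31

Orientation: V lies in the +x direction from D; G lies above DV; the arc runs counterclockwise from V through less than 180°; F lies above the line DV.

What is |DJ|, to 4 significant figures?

57.30

D is at the origin; DV is horizontal with |DV| = 46.9 and V on the +x side, so V = (46.90, 0.000). A1 meets DV tangentially, so GV is at right angles to DV, so G = V + (0, 10) = (46.90, 10.00). Since GJ ⟂ JF (tangency), |GF| = √(10.0² + 32.2²) = 33.72 regardless of where J sits on A1. So F lies on both circle(D, 74.31) and circle(G, 33.72); the above-DV intersection is F = (62.79, 39.74). J is the foot of the tangent from F: J = (56.72, 8.114).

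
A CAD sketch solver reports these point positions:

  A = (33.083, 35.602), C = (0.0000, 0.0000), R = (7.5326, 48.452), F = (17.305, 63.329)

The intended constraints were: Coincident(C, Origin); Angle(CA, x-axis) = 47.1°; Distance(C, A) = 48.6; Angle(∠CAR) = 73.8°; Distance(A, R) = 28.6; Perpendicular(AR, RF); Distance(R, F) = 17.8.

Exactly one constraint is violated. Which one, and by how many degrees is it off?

Perpendicular(AR, RF) — off by 6.60°.

C = (0.00, 0.00) ✓; CA at 47.10° ✓; |CA| = 48.60 ✓; ∠CAR = 73.80° ✓; |AR| = 28.60 ✓; ∠(AR, RF) = 96.60° ✗; |RF| = 17.80 ✓.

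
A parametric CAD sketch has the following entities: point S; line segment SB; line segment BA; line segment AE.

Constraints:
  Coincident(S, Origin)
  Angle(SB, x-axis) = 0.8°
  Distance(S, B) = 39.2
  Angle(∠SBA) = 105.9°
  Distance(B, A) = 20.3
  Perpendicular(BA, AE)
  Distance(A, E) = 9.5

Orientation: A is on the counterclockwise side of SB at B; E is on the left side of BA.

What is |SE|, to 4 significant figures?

41.94

S is at the origin; SB runs at 0.8° with length 39.2, so B = 39.2·(cos 0.8°, sin 0.8°) = (39.20, 0.5473). ∠SBA = 105.9°, so BA runs at 0.8° + (180° − 105.9°) = 74.90° from the x-axis; with |BA| = 20.3, A = B + 20.3·(cos 74.90°, sin 74.90°) = (44.48, 20.15). The perpendicularity gives AE at right angles to BA; with |AE| = 9.5 on the left of BA, E = A + 9.5·(-0.9655, 0.2605) = (35.31, 22.62). Then |SE| = |E − S| = 41.94.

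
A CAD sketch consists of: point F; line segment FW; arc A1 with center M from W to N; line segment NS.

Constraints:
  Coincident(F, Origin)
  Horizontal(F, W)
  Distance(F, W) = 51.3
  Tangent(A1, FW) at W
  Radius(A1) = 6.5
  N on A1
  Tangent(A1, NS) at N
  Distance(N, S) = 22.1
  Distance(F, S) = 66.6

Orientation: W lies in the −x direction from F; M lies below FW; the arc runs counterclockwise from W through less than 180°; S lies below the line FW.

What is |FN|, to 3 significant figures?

58.0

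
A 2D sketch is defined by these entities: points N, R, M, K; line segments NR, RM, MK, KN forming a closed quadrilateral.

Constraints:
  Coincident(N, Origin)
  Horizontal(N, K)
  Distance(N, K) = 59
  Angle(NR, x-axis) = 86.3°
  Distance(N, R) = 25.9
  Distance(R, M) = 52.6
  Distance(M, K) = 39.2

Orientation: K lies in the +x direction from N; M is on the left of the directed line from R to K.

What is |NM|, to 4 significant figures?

65.36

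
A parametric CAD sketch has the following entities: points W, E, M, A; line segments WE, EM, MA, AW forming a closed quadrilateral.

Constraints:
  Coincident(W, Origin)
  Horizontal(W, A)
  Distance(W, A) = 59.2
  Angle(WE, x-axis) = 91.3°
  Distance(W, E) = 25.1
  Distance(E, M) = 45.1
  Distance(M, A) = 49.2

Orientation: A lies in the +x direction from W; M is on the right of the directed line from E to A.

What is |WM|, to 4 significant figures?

22.25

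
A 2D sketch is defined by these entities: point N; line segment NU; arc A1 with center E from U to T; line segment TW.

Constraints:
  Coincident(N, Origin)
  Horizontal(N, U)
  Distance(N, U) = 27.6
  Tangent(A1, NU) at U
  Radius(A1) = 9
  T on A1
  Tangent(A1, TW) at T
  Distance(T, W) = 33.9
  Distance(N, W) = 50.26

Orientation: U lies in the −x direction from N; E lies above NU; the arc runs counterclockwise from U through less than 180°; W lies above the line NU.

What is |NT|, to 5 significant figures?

21.476

N is at the origin; N and U share the same y with |NU| = 27.6 and U on the −x side, so U = (-27.600, 0.0000). Since A1 is tangent to NU there, EU ⟂ NU, so E = U + (0, 9) = (-27.600, 9.0000). Since ET ⟂ TW (tangency), |EW| = √(9.0² + 33.9²) = 35.074 regardless of where T sits on A1. So W lies on both circle(N, 50.26) and circle(E, 35.074); the above-NU intersection is W = (-24.418, 43.930). T is the foot of the tangent from W: T = (-18.728, 10.511).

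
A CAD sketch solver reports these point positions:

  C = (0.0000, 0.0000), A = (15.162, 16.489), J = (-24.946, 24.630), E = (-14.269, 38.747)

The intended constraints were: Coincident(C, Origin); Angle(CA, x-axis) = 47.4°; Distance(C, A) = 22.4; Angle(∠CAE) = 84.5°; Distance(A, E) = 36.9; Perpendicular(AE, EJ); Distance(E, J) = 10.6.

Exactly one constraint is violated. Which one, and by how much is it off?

Distance(E, J) = 10.6 — off by 7.10.

C = (0.00, 0.00) ✓; CA at 47.40° ✓; |CA| = 22.40 ✓; ∠CAE = 84.50° ✓; |AE| = 36.90 ✓; ∠(AE, EJ) = 90.00° ✓; |EJ| = 17.70 ✗.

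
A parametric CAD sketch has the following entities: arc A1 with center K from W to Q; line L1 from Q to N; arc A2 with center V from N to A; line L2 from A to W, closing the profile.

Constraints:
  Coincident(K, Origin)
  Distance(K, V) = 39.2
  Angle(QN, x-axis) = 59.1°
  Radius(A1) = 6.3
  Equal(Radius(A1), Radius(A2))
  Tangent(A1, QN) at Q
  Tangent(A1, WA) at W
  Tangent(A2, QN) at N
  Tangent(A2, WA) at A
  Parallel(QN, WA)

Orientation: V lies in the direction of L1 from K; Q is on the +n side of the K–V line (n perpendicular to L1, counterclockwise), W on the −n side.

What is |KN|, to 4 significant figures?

39.70

The slot axis is L1's direction at 59.1°, so u = (cos 59.1°, sin 59.1°) = (0.5135, 0.8581) and n = (−sin 59.1°, cos 59.1°) = (-0.8581, 0.5135). K is at the origin and V lies 39.2 along u from K, so V = 39.2·u = (20.13, 33.64). Tangency of A1 to both parallel lines with radius 6.3 puts Q and W at K ± 6.3·n: Q = (-5.406, 3.235), W = (5.406, -3.235). Equal radii place N and A the same way about V: N = V + 6.3·n = (14.73, 36.87), A = V − 6.3·n = (25.54, 30.40). Then |KN| = |N − K| = 39.70.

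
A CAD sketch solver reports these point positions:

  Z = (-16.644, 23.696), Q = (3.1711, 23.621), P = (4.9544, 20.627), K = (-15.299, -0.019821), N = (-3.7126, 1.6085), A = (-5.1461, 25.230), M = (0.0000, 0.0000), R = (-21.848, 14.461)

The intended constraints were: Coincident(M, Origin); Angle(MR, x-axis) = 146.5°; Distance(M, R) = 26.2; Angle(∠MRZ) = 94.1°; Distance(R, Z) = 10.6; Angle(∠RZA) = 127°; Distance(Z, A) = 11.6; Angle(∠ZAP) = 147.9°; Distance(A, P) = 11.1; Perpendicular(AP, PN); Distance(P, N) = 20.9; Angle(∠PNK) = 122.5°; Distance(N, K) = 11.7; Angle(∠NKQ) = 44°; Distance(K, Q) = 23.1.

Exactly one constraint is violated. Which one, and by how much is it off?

Distance(K, Q) = 23.1 — off by 6.90.

M = (0.00, 0.00) ✓; MR at 146.5° ✓; |MR| = 26.20 ✓; ∠MRZ = 94.10° ✓; |RZ| = 10.60 ✓; ∠RZA = 127.0° ✓; |ZA| = 11.60 ✓; ∠ZAP = 147.9° ✓; |AP| = 11.10 ✓; ∠(AP, PN) = 90.00° ✓; |PN| = 20.90 ✓; ∠PNK = 122.5° ✓; |NK| = 11.70 ✓; ∠NKQ = 44.00° ✓; |KQ| = 30.00 ✗.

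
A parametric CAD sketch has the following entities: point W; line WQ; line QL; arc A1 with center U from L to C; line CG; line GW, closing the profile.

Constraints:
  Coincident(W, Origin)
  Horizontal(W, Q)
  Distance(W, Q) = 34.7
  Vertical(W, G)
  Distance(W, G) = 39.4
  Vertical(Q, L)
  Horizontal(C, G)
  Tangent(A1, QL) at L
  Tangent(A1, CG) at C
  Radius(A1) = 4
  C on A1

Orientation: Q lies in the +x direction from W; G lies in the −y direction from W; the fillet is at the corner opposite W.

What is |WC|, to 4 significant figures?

49.95

The virtual corner opposite W is at (34.70, -39.40). Tangency of A1 to QL means the radius UL is perpendicular to QL and since A1 is tangent to CG there, UC ⟂ CG, with radius 4.0, so the center U sits 4.0 in from both sides at U = (30.70, -35.40). That places the tangent points at L = (34.70, -35.40) on QL and C = (30.70, -39.40) on CG. Then |WC| = |C − W| = 49.95.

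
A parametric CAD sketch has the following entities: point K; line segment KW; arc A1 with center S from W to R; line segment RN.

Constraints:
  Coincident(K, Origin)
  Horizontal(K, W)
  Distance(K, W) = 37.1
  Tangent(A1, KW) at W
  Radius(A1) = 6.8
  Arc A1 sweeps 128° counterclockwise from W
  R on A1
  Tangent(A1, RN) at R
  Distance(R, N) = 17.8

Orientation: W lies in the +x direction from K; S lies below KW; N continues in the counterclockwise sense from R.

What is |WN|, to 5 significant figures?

25.632

K is at the origin; KW is horizontal with |KW| = 37.1 and W on the +x side, so W = (37.100, 0.0000). Since A1 is tangent to KW there, SW ⟂ KW, so S = W + (0, -6.8) = (37.100, -6.8000). On A1, W sits at bearing 90° from S; a 128° counterclockwise sweep puts R at bearing 218°, so R = S + 6.8·(cos 218°, sin 218°) = (31.742, -10.986). A1 meets RN tangentially, so SR is at right angles to RN, so RN runs along (−sin 218°, cos 218°); with |RN| = 17.8, N = (42.700, -25.013). Then |WN| = |N − W| = 25.632.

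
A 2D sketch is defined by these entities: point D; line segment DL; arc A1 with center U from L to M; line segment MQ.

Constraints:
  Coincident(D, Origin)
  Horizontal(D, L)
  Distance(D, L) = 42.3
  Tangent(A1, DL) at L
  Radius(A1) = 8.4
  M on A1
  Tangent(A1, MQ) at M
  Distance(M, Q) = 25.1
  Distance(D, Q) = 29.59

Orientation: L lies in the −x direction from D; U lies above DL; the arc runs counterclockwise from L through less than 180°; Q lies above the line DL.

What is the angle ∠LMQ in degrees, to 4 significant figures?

155.1°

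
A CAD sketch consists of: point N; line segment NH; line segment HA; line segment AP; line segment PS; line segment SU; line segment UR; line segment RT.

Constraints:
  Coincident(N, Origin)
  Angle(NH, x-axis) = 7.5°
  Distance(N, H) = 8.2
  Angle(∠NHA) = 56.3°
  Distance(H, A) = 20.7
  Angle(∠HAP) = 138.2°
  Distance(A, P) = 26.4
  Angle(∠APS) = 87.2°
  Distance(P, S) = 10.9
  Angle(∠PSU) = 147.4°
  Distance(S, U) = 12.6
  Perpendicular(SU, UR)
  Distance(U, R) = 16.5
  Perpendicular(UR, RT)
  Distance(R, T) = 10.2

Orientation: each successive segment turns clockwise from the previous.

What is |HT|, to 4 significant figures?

28.47

SU ⟂ UR, so UR runs at -13.40°; with |UR| = 16.5, R = (-10.10, -8.666). The perpendicularity gives RT at right angles to UR, so RT runs at -103.4°; with |RT| = 10.2, T = (-12.46, -18.59). Then |HT| = |T − H| = 28.47.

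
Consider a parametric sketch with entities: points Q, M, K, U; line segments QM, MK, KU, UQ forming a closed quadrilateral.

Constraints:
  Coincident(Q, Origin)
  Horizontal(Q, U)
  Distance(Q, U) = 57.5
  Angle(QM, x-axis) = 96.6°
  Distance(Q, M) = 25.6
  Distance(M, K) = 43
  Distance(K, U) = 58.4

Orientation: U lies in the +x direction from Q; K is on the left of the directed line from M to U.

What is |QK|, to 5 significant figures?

60.462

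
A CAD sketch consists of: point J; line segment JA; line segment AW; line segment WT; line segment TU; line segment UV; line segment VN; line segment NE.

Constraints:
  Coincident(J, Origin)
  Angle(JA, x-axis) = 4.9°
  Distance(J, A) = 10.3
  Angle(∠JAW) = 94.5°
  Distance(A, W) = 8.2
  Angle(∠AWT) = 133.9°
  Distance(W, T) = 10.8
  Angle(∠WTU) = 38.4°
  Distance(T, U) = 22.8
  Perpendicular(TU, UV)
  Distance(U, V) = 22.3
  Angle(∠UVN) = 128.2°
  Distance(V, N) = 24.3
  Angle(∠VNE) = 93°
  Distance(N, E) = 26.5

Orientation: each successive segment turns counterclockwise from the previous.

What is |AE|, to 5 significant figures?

32.548

∠UVN = 128.2° gives VN at 59.900° from the x-axis; with |VN| = 24.3, N = (39.848, 18.107). ∠VNE = 93.0° gives NE at 146.90° from the x-axis; with |NE| = 26.5, E = (17.648, 32.578). Then |AE| = |E − A| = 32.548.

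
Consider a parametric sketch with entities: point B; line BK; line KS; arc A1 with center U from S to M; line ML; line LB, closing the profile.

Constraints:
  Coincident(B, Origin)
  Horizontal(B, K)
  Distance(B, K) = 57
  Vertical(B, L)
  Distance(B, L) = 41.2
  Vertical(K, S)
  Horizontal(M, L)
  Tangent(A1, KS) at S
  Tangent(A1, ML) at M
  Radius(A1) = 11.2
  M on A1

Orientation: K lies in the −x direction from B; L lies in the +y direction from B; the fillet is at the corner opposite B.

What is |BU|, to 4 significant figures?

54.75

B is at the origin; BK is horizontal with |BK| = 57.0 and K on the −x side, so K = (-57.00, 0.000). BL is vertical with |BL| = 41.2 and L on the +y side, so L = (0.000, 41.20). The virtual corner opposite B is at (-57.00, 41.20). Tangency of A1 to KS means the radius US is perpendicular to KS and tangency of A1 to ML means the radius UM is perpendicular to ML, with radius 11.2, so the center U sits 11.2 in from both sides at U = (-45.80, 30.00). Then |BU| = |U − B| = 54.75.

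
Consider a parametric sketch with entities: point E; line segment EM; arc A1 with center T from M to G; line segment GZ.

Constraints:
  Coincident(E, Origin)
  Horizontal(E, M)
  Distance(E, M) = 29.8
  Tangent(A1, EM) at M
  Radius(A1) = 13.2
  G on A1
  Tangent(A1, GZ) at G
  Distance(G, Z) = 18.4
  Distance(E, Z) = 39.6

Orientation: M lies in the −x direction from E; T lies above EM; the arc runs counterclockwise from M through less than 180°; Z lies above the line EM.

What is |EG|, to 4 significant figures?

23.13

E is at the origin; E and M share the same y with |EM| = 29.8 and M on the −x side, so M = (-29.80, 0.000). Tangency of A1 to EM means the radius TM is perpendicular to EM, so T = M + (0, 13.2) = (-29.80, 13.20). Since TG ⟂ GZ (tangency), |TZ| = √(13.2² + 18.4²) = 22.65 regardless of where G sits on A1. So Z lies on both circle(E, 39.6) and circle(T, 22.65); the above-EM intersection is Z = (-20.53, 33.86). G is the foot of the tangent from Z: G = (-16.86, 15.83).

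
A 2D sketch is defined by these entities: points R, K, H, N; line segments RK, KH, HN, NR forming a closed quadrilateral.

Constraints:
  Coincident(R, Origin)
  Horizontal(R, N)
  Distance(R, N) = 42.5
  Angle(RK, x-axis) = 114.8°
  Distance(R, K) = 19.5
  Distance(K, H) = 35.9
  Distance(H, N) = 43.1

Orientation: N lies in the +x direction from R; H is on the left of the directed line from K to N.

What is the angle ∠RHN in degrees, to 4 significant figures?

58.80°

R is at the origin; R and N share the same y with |RN| = 42.5 and N in +x, so N = (42.5, 0). RK runs at 114.8° with |RK| = 19.5, so K = (-8.179, 17.70). H is determined by |KH| = 35.9 and |HN| = 43.1 together: it lies at the intersection of circle(K, 35.9) and circle(N, 43.1). With |KN| = 53.68, the foot of the radical line on KN is 21.54 from K and the perpendicular offset is √(35.9² − 21.54²) = 28.72. Taking the left-of-KN solution: H = (21.63, 37.71).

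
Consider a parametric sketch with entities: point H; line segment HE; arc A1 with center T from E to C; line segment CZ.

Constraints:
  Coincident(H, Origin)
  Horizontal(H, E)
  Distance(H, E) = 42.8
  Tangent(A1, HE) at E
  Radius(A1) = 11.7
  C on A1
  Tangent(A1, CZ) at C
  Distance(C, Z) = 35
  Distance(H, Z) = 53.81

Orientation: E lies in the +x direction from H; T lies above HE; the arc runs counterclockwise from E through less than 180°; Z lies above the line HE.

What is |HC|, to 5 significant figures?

55.117

H is at the origin; H and E share the same y with |HE| = 42.8 and E on the +x side, so E = (42.800, 0.0000). A1 meets HE tangentially, so TE is at right angles to HE, so T = E + (0, 11.7) = (42.800, 11.700). Since TC ⟂ CZ (tangency), |TZ| = √(11.7² + 35.0²) = 36.904 regardless of where C sits on A1. So Z lies on both circle(H, 53.81) and circle(T, 36.904); the above-HE intersection is Z = (28.426, 45.689). C is the foot of the tangent from Z: C = (51.575, 19.439).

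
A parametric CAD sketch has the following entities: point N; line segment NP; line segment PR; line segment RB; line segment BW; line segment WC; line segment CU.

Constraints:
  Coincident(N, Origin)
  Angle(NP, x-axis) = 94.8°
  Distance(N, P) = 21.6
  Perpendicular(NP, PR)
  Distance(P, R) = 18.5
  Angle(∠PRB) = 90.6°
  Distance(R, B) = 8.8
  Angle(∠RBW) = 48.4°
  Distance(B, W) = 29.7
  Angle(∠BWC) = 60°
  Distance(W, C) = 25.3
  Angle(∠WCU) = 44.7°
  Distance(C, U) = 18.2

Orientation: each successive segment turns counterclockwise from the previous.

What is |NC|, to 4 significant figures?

45.23

N is at the origin; NP runs at 94.8° with length 21.6, so P = (-1.807, 21.52). NP is perpendicular to PR, so PR runs at -175.2°; with |PR| = 18.5, R = (-20.24, 19.98). ∠PRB = 90.6° gives RB at -85.80° from the x-axis; with |RB| = 8.8, B = (-19.60, 11.20). ∠RBW = 48.4° gives BW at 45.80° from the x-axis; with |BW| = 29.7, W = (1.108, 32.49). ∠BWC = 60.0° gives WC at 165.8° from the x-axis; with |WC| = 25.3, C = (-23.42, 38.70). Then |NC| = |C − N| = 45.23.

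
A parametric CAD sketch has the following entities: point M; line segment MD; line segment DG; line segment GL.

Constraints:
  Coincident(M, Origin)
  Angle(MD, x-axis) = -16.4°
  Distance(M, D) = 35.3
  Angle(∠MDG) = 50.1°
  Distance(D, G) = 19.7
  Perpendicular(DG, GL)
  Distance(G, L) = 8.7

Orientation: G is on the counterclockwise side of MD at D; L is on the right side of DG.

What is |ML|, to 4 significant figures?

35.90

M is at the origin; MD runs at -16.4° with length 35.3, so D = 35.3·(cos -16.4°, sin -16.4°) = (33.86, -9.967). ∠MDG = 50.1°, so DG runs at -16.4° + (180° − 50.1°) = 113.5° from the x-axis; with |DG| = 19.7, G = D + 19.7·(cos 113.5°, sin 113.5°) = (26.01, 8.099). DG is perpendicular to GL; with |GL| = 8.7 on the right of DG, L = G + 8.7·(0.9171, 0.3987) = (33.99, 11.57). Then |ML| = |L − M| = 35.90.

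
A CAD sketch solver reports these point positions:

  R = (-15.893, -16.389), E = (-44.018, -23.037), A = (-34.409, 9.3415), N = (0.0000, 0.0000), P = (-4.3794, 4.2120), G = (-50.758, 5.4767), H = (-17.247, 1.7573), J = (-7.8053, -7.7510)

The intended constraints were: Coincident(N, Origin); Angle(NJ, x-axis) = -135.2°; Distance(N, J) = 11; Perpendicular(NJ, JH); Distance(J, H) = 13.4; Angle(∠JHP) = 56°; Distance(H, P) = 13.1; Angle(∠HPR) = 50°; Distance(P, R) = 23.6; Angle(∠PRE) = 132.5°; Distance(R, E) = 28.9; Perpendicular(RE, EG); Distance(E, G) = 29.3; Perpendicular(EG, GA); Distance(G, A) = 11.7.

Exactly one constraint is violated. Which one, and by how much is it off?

Distance(G, A) = 11.7 — off by 5.10.

N = (0.00, 0.00) ✓; NJ at -135.2° ✓; |NJ| = 11.00 ✓; ∠(NJ, JH) = 90.00° ✓; |JH| = 13.40 ✓; ∠JHP = 56.00° ✓; |HP| = 13.10 ✓; ∠HPR = 50.00° ✓; |PR| = 23.60 ✓; ∠PRE = 132.5° ✓; |RE| = 28.90 ✓; ∠(RE, EG) = 90.00° ✓; |EG| = 29.30 ✓; ∠(EG, GA) = 90.00° ✓; |GA| = 16.80 ✗.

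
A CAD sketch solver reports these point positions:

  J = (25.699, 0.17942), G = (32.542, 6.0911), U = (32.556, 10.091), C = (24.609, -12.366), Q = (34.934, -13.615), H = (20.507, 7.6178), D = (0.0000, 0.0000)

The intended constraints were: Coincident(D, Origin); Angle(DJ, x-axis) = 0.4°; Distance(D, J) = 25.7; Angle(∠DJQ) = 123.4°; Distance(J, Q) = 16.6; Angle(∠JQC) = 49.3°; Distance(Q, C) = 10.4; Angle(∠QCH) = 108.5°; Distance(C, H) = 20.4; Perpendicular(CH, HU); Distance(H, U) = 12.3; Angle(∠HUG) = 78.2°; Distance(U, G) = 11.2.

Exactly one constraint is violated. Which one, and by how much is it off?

Distance(U, G) = 11.2 — off by 7.20.

D = (0.00, 0.00) ✓; DJ at 0.4000° ✓; |DJ| = 25.70 ✓; ∠DJQ = 123.4° ✓; |JQ| = 16.60 ✓; ∠JQC = 49.30° ✓; |QC| = 10.40 ✓; ∠QCH = 108.5° ✓; |CH| = 20.40 ✓; ∠(CH, HU) = 90.00° ✓; |HU| = 12.30 ✓; ∠HUG = 78.20° ✓; |UG| = 4.000 ✗.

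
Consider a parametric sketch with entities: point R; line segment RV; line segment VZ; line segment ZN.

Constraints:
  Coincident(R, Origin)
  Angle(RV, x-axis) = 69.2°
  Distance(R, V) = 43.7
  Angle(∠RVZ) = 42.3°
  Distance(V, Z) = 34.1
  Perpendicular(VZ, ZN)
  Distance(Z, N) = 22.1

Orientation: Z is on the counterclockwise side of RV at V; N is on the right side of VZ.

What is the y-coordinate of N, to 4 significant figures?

45.13

R is at the origin; RV runs at 69.2° with length 43.7, so V = 43.7·(cos 69.2°, sin 69.2°) = (15.52, 40.85). ∠RVZ = 42.3°, so VZ runs at 69.2° + (180° − 42.3°) = 206.9° from the x-axis; with |VZ| = 34.1, Z = V + 34.1·(cos 206.9°, sin 206.9°) = (-14.89, 25.42). VZ is perpendicular to ZN; with |ZN| = 22.1 on the right of VZ, N = Z + 22.1·(-0.4524, 0.8918) = (-24.89, 45.13). So N.y = 45.13.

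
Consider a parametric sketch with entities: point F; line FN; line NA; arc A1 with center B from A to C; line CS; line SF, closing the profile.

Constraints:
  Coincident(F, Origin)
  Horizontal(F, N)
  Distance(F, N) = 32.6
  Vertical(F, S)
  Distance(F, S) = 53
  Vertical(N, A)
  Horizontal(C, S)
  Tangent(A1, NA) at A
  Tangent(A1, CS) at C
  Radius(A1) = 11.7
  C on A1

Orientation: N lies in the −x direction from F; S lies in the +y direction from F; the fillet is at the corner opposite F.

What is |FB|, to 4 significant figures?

46.29

FS is vertical with |FS| = 53.0 and S on the +y side, so S = (0.000, 53.00). The virtual corner opposite F is at (-32.60, 53.00). A1 meets NA tangentially, so BA is at right angles to NA and tangency of A1 to CS means the radius BC is perpendicular to CS, with radius 11.7, so the center B sits 11.7 in from both sides at B = (-20.90, 41.30). Then |FB| = |B − F| = 46.29.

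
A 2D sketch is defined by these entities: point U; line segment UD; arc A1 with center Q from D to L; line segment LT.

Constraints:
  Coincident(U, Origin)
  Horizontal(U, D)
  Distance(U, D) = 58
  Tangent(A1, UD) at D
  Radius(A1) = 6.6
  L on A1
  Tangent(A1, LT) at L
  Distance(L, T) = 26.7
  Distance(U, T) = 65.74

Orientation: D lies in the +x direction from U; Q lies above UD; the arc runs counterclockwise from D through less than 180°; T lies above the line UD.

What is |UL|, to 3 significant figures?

64.9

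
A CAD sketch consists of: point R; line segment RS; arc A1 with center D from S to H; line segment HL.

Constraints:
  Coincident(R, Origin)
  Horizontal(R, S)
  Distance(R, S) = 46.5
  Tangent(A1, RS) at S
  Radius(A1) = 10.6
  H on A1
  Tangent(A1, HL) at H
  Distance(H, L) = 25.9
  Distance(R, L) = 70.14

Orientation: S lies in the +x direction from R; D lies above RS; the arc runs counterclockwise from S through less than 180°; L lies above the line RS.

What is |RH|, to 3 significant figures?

57.7

R is at the origin; R and S share the same y with |RS| = 46.5 and S on the +x side, so S = (46.5, 0.00). Since A1 is tangent to RS there, DS ⟂ RS, so D = S + (0, 10.6) = (46.5, 10.6). Since DH ⟂ HL (tangency), |DL| = √(10.6² + 25.9²) = 28.0 regardless of where H sits on A1. So L lies on both circle(R, 70.14) and circle(D, 28.0); the above-RS intersection is L = (61.1, 34.5). H is the foot of the tangent from L: H = (57.0, 8.92).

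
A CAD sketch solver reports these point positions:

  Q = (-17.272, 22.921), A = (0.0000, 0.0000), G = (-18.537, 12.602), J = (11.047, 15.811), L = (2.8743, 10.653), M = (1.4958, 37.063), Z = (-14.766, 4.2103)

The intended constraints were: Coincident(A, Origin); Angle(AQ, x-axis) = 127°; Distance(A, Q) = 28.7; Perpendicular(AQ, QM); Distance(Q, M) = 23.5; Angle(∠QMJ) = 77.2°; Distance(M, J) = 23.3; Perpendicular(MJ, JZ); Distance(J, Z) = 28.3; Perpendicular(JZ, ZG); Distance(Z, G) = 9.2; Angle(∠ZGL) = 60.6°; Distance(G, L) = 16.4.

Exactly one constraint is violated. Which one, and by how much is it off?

Distance(G, L) = 16.4 — off by 5.10.

A = (0.00, 0.00) ✓; AQ at 127.0° ✓; |AQ| = 28.70 ✓; ∠(AQ, QM) = 90.00° ✓; |QM| = 23.50 ✓; ∠QMJ = 77.20° ✓; |MJ| = 23.30 ✓; ∠(MJ, JZ) = 90.00° ✓; |JZ| = 28.30 ✓; ∠(JZ, ZG) = 90.00° ✓; |ZG| = 9.200 ✓; ∠ZGL = 60.60° ✓; |GL| = 21.50 ✗.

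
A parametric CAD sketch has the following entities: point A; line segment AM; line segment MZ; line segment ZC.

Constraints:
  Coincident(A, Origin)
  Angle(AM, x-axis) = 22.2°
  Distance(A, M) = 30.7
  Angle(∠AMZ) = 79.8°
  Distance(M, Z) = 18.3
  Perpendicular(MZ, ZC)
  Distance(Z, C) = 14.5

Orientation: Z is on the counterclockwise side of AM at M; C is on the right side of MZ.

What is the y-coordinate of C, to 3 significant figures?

34.8

A is at the origin; AM runs at 22.2° with length 30.7, so M = 30.7·(cos 22.2°, sin 22.2°) = (28.4, 11.6). ∠AMZ = 79.8°, so MZ runs at 22.2° + (180° − 79.8°) = 122° from the x-axis; with |MZ| = 18.3, Z = M + 18.3·(cos 122°, sin 122°) = (18.6, 27.1). MZ ⟂ ZC; with |ZC| = 14.5 on the right of MZ, C = Z + 14.5·(0.844, 0.536) = (30.9, 34.8). So C.y = 34.8.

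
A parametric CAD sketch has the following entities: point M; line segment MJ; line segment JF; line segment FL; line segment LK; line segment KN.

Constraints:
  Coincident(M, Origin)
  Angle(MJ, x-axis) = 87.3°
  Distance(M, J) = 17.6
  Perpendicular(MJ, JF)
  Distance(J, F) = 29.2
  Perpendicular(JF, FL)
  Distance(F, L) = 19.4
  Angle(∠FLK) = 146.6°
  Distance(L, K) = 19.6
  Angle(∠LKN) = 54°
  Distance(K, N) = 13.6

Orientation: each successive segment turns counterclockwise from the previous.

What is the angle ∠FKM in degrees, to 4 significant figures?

62.18°

The perpendicularity gives FL at right angles to JF, so FL runs at -92.70°; with |FL| = 19.4, L = (-29.25, -0.4225). ∠FLK = 146.6° gives LK at -59.30° from the x-axis; with |LK| = 19.6, K = (-19.25, -17.28). Then cos ∠FKM = KF·KM / (|KF||KM|), giving 62.18°.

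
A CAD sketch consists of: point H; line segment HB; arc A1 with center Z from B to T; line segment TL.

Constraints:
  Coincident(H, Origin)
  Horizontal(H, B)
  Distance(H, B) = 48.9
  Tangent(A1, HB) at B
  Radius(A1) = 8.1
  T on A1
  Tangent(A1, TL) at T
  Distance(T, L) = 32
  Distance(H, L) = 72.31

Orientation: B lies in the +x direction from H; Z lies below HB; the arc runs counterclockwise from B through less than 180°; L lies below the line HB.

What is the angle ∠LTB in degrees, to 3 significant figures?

117°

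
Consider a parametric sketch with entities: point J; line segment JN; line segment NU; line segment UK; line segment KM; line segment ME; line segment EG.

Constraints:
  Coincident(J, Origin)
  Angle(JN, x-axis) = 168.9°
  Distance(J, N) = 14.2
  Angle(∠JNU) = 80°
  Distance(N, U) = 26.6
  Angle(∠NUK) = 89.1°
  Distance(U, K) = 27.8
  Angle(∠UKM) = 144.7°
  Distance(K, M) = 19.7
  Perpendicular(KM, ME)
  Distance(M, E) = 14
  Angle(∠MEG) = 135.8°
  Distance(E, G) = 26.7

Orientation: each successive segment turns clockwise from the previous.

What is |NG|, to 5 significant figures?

9.1808

The perpendicularity gives ME at right angles to KM, so ME runs at -147.30°; with |ME| = 14.0, E = (20.279, -7.0048). ∠MEG = 135.8° gives EG at 168.50° from the x-axis; with |EG| = 26.7, G = (-5.8851, -1.6817). Then |NG| = |G − N| = 9.1808.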